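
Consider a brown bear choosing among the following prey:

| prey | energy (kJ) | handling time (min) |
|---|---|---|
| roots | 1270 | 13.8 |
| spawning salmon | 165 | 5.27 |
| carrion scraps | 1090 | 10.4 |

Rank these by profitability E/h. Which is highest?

carrion scraps

Profitability E/h (kJ/min): roots = 1270/13.8 = 92, spawning salmon = 165/5.27 = 31.3, carrion scraps = 1090/10.4 = 105.
Ranked: carrion scraps > roots > spawning salmon.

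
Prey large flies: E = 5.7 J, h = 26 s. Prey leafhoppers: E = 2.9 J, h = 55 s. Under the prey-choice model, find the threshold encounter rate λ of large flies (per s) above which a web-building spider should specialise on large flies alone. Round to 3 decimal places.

0.012 per s

The zero-one rule: include leafhoppers iff E₂/h₂ > λE₁/(1+λh₁). Equality gives the switch point.
λE₁h₂ = E₂ + λE₂h₁ ⇒ λ = E₂/(E₁h₂ − E₂h₁) = 2.9/(313.5 − 75.4) = 0.01218 per s.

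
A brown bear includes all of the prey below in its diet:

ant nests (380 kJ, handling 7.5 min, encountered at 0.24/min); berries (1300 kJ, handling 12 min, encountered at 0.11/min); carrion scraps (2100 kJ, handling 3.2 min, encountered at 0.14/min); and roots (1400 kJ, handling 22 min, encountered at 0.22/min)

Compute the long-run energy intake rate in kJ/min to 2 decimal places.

R = (0.24×380 + 0.11×1300 + 0.14×2100 + 0.22×1400) / (1 + 0.24×7.5 + 0.11×12 + 0.14×3.2 + 0.22×22) = 836.2/9.408 = 88.88 kJ/min.

88.88 kJ/min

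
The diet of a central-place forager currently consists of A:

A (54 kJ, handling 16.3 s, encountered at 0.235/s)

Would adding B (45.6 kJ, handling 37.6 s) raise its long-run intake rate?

Current rate: (0.235×54)/(1 + 0.235×16.3) = 2.627 kJ/s.
Profitability of B: 45.6/37.6 = 1.213 kJ/s.
1.213 < 2.627, so adding B would lower the average — exclude it.

No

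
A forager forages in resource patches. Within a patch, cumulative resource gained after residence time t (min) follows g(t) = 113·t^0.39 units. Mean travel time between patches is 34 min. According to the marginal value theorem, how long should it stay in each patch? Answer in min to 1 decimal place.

21.7 min

Maximise g(t)/(T+t): set derivative to zero → g'(t)(T+t) = g(t).
g'(t) = 0.39·113·t^-0.61. Setting 0.39·113·t^-0.61 = 113·t^0.39/(34+t) gives 0.39(34+t) = t, so 0.61·t = 0.39×34.
t* = 0.39×34/0.61 = 21.74 min.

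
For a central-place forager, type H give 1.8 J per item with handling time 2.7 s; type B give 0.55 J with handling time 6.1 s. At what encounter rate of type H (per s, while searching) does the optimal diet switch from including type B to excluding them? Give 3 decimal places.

0.058 per s

The zero-one rule: include type B iff E₂/h₂ > λE₁/(1+λh₁). Equality gives the switch point.
λE₁h₂ = E₂ + λE₂h₁ ⇒ λ = E₂/(E₁h₂ − E₂h₁) = 0.55/(10.98 − 1.485) = 0.05793 per s.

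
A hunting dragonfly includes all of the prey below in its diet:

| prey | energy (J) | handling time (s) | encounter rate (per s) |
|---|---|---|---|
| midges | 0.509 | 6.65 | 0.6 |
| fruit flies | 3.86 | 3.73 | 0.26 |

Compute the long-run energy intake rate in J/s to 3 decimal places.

Energy encountered per unit search time: 0.6×0.509 + 0.26×3.86 = 1.309 J/s.
Handling time per unit search time: 0.6×6.65 + 0.26×3.73 = 4.96.
Rate = 1.309/(1 + 4.96) = 0.2196 J/s.

0.220 J/s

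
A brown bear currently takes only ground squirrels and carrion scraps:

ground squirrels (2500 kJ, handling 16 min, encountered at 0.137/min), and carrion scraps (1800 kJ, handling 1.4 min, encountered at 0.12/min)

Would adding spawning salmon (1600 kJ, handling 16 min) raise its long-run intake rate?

No

On ground squirrels and carrion scraps alone, R = ΣλE/(1+Σλh) = 558.5/3.36 = 166.2 kJ/min.
Profitability of spawning salmon: 1600/16 = 100 kJ/min.
Since 100 < R, time spent handling spawning salmon is better spent searching.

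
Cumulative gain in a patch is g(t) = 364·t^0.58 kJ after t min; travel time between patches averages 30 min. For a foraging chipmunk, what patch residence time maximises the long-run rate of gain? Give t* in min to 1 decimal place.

Optimal t* satisfies g'(t*) = g(t*)/(T + t*).
g'(t) = 0.58·364·t^-0.42. Setting 0.58·364·t^-0.42 = 364·t^0.58/(30+t) gives 0.58(30+t) = t, so 0.42·t = 0.58×30.
t* = 0.58×30/0.42 = 41.43 min.

41.4 min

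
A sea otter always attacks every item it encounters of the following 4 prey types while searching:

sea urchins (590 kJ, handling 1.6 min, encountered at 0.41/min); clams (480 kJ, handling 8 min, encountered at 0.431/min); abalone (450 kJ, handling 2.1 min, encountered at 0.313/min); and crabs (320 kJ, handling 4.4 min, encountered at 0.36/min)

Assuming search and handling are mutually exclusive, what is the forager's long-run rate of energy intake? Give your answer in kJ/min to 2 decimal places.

95.96 kJ/min

R = (0.41×590 + 0.431×480 + 0.313×450 + 0.36×320) / (1 + 0.41×1.6 + 0.431×8 + 0.313×2.1 + 0.36×4.4) = 704.8/7.345 = 95.96 kJ/min.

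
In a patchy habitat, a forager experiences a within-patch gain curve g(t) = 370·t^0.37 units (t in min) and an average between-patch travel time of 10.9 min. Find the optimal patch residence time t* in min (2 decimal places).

Optimal t* satisfies g'(t*) = g(t*)/(T + t*).
g'(t) = 0.37·370·t^-0.63. Setting 0.37·370·t^-0.63 = 370·t^0.37/(10.9+t) gives 0.37(10.9+t) = t, so 0.63·t = 0.37×10.9.
t* = 0.37×10.9/0.63 = 6.402 min.

6.40 min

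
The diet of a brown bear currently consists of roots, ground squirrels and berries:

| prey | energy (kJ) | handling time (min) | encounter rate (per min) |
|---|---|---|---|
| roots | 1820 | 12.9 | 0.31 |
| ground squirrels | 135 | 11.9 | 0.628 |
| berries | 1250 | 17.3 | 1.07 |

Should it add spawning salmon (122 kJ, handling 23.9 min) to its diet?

Intake rate on the current diet: R = (0.31×1820 + 0.628×135 + 1.07×1250) / (1 + 0.31×12.9 + 0.628×11.9 + 1.07×17.3) = 1986/30.98 = 64.11 kJ/min.
spawning salmon: E/h = 122/23.9 = 5.105 kJ/min.
5.105 < 64.11, so adding spawning salmon would lower the average — exclude it.

No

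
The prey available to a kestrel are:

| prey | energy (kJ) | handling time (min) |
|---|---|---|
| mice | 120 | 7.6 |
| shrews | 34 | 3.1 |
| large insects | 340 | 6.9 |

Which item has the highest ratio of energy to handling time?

large insects

In descending order of E/h:
large insects: 340/6.9 = 49.3 kJ/min
mice: 120/7.6 = 15.8 kJ/min
shrews: 34/3.1 = 11 kJ/min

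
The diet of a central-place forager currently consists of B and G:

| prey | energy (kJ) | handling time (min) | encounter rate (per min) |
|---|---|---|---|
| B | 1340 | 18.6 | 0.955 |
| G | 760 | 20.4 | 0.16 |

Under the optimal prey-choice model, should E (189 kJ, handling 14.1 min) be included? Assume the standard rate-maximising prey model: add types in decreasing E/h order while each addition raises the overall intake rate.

No

On B and G alone, R = ΣλE/(1+Σλh) = 1401/22.03 = 63.62 kJ/min.
Profitability of E: 189/14.1 = 13.4 kJ/min.
13.4 < 63.62, so adding E would lower the average — exclude it.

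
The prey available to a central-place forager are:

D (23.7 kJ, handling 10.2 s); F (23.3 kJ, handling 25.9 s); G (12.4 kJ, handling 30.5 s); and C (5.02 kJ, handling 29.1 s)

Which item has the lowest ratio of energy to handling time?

Profitability E/h (kJ/s): D = 23.7/10.2 = 2.32, F = 23.3/25.9 = 0.9, G = 12.4/30.5 = 0.407, C = 5.02/29.1 = 0.173.
Ranked: D > F > G > C.

C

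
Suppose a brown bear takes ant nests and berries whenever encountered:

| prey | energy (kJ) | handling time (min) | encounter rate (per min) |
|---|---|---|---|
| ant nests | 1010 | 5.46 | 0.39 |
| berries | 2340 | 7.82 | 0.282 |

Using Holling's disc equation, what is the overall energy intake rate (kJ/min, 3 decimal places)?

197.535 kJ/min

R = Σλ_iE_i / (1 + Σλ_ih_i)
Numerator: 0.39×1010 + 0.282×2340 = 1054
Denominator: 1 + 0.39×5.46 + 0.282×7.82 = 5.335
R = 1054/5.335 = 197.5 kJ/min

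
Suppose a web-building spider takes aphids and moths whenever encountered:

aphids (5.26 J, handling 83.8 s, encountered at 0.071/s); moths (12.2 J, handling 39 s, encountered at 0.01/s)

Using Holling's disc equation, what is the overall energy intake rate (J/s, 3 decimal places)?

0.068 J/s

Energy encountered per unit search time: 0.071×5.26 + 0.01×12.2 = 0.4955 J/s.
Handling time per unit search time: 0.071×83.8 + 0.01×39 = 6.34.
Rate = 0.4955/(1 + 6.34) = 0.0675 J/s.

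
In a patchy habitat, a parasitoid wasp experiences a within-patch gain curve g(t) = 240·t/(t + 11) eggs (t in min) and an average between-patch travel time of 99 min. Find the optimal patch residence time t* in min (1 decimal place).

33.0 min

By the marginal value theorem, leave when the instantaneous gain rate g'(t) equals the habitat-wide average g(t)/(T + t).
g'(t) = 240·11/(t + 11)². Setting 240·11/(t+11)² = 240t/[(t+11)(99+t)] gives 11(99+t) = t(t+11), so t² = 11×99 = 1089.
t* = √1089 = 33 min.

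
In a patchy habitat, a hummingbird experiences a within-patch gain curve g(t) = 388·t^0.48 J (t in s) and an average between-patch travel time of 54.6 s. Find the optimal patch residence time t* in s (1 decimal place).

By the marginal value theorem, leave when the instantaneous gain rate g'(t) equals the habitat-wide average g(t)/(T + t).
g'(t) = 0.48·388·t^-0.52. Setting 0.48·388·t^-0.52 = 388·t^0.48/(54.6+t) gives 0.48(54.6+t) = t, so 0.52·t = 0.48×54.6.
t* = 0.48×54.6/0.52 = 50.4 s.

50.4 s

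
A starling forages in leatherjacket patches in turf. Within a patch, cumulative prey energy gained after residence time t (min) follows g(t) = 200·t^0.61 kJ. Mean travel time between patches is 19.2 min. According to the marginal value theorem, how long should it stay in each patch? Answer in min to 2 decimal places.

Optimal t* satisfies g'(t*) = g(t*)/(T + t*).
g'(t) = 0.61·200·t^-0.39. Setting 0.61·200·t^-0.39 = 200·t^0.61/(19.2+t) gives 0.61(19.2+t) = t, so 0.39·t = 0.61×19.2.
t* = 0.61×19.2/0.39 = 30.03 min.

30.03 min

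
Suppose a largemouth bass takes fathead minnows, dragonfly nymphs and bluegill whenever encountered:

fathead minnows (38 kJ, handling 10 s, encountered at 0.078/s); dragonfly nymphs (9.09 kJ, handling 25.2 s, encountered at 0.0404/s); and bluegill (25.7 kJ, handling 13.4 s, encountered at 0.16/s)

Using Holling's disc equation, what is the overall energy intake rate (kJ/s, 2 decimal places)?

Energy encountered per unit search time: 0.078×38 + 0.0404×9.09 + 0.16×25.7 = 7.443 kJ/s.
Handling time per unit search time: 0.078×10 + 0.0404×25.2 + 0.16×13.4 = 3.942.
Rate = 7.443/(1 + 3.942) = 1.506 kJ/s.

1.51 kJ/s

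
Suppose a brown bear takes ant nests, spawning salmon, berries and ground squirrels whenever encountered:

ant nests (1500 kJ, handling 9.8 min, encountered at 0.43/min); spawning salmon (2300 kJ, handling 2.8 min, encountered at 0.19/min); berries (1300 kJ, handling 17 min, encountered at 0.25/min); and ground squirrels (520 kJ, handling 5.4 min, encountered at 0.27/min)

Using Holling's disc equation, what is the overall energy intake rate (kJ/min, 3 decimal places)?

135.097 kJ/min

R = Σλ_iE_i / (1 + Σλ_ih_i)
Numerator: 0.43×1500 + 0.19×2300 + 0.25×1300 + 0.27×520 = 1547
Denominator: 1 + 0.43×9.8 + 0.19×2.8 + 0.25×17 + 0.27×5.4 = 11.45
R = 1547/11.45 = 135.1 kJ/min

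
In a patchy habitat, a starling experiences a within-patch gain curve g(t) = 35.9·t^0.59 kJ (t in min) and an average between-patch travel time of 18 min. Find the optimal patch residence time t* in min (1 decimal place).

Optimal t* satisfies g'(t*) = g(t*)/(T + t*).
g'(t) = 0.59·35.9·t^-0.41. Setting 0.59·35.9·t^-0.41 = 35.9·t^0.59/(18+t) gives 0.59(18+t) = t, so 0.41·t = 0.59×18.
t* = 0.59×18/0.41 = 25.9 min.

25.9 min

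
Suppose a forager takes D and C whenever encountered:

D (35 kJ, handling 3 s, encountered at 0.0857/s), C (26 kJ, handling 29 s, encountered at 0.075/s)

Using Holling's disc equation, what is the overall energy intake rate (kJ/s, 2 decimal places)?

R = (0.0857×35 + 0.075×26) / (1 + 0.0857×3 + 0.075×29) = 4.949/3.432 = 1.442 kJ/s.

1.44 kJ/s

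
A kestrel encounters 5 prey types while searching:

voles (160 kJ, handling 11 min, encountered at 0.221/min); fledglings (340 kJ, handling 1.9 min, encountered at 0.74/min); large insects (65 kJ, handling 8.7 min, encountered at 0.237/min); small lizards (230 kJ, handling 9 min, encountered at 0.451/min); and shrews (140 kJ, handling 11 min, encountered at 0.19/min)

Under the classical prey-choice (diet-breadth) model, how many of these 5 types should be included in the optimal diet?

Rank by E/h (kJ/min): fledglings 179, small lizards 25.6, voles 14.5, shrews 12.7, large insects 7.47. Include each in turn until the next type's E/h falls below the running intake rate.
Rate on top 1: 104.6. small lizards: 25.6 < 104.6 → exclude; stop.
Optimal diet: fledglings — 1 of 5 types.

1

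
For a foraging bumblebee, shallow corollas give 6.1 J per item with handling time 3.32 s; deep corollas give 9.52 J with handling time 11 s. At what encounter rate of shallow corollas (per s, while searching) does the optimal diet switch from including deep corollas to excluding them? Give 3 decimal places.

Drop deep corollas once their profitability E₂/h₂ falls below the rate achievable on shallow corollas alone: E₂/h₂ = λE₁/(1 + λh₁).
Solve for λ: λE₁h₂ = E₂(1 + λh₁) → λ(E₁h₂ − E₂h₁) = E₂ → λ = E₂/(E₁h₂ − E₂h₁).
λ = 9.52/(6.1×11 − 9.52×3.32) = 9.52/35.49 = 0.2682 per s.

0.268 per s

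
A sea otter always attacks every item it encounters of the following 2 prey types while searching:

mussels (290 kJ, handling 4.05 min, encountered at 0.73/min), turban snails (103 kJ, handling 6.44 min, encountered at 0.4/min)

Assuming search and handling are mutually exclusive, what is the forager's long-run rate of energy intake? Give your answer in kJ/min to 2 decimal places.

38.71 kJ/min

Energy encountered per unit search time: 0.73×290 + 0.4×103 = 252.9 kJ/min.
Handling time per unit search time: 0.73×4.05 + 0.4×6.44 = 5.533.
Rate = 252.9/(1 + 5.533) = 38.71 kJ/min.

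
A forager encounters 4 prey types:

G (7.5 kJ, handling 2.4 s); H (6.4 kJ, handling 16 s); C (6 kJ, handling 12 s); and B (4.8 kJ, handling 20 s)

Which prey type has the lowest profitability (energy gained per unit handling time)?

B

Profitability E/h (kJ/s): G = 7.5/2.4 = 3.12, H = 6.4/16 = 0.4, C = 6/12 = 0.5, B = 4.8/20 = 0.24.
Ranked: G > C > H > B.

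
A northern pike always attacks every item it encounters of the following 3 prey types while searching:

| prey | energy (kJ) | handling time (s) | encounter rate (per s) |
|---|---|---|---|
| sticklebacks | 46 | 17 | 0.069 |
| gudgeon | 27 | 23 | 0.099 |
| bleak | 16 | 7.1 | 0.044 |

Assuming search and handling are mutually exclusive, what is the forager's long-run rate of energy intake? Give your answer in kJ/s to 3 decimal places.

R = Σλ_iE_i / (1 + Σλ_ih_i)
Numerator: 0.069×46 + 0.099×27 + 0.044×16 = 6.551
Denominator: 1 + 0.069×17 + 0.099×23 + 0.044×7.1 = 4.762
R = 6.551/4.762 = 1.376 kJ/s

1.376 kJ/s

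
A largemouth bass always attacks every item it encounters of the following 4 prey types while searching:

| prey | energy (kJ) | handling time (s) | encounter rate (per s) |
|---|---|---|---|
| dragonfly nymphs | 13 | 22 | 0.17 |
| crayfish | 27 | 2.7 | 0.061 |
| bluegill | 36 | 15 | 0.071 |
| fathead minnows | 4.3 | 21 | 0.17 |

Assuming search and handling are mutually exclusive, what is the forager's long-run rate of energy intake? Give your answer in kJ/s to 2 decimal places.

R = Σλ_iE_i / (1 + Σλ_ih_i)
Numerator: 0.17×13 + 0.061×27 + 0.071×36 + 0.17×4.3 = 7.144
Denominator: 1 + 0.17×22 + 0.061×2.7 + 0.071×15 + 0.17×21 = 9.54
R = 7.144/9.54 = 0.7489 kJ/s

0.75 kJ/s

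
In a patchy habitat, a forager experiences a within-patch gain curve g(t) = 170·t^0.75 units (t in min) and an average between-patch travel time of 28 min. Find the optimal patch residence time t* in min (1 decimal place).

By the marginal value theorem, leave when the instantaneous gain rate g'(t) equals the habitat-wide average g(t)/(T + t).
g'(t) = 0.75·170·t^-0.25. Setting 0.75·170·t^-0.25 = 170·t^0.75/(28+t) gives 0.75(28+t) = t, so 0.25·t = 0.75×28.
t* = 0.75×28/0.25 = 84 min.

84.0 min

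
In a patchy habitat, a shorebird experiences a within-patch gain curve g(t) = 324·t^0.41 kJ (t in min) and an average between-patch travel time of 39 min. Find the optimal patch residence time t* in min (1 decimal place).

By the marginal value theorem, leave when the instantaneous gain rate g'(t) equals the habitat-wide average g(t)/(T + t).
g'(t) = 0.41·324·t^-0.59. Setting 0.41·324·t^-0.59 = 324·t^0.41/(39+t) gives 0.41(39+t) = t, so 0.59·t = 0.41×39.
t* = 0.41×39/0.59 = 27.1 min.

27.1 min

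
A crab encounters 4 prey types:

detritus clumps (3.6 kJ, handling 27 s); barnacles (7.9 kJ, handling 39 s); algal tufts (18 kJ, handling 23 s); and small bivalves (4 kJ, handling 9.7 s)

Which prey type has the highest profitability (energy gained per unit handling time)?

algal tufts

Profitability E/h (kJ/s): detritus clumps = 3.6/27 = 0.133, barnacles = 7.9/39 = 0.203, algal tufts = 18/23 = 0.783, small bivalves = 4/9.7 = 0.412.
Ranked: algal tufts > small bivalves > barnacles > detritus clumps.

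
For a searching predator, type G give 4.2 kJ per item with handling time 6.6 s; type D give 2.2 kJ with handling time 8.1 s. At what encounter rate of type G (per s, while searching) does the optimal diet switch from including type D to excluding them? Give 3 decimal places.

0.113 per s

The zero-one rule: include type D iff E₂/h₂ > λE₁/(1+λh₁). Equality gives the switch point.
λE₁h₂ = E₂ + λE₂h₁ ⇒ λ = E₂/(E₁h₂ − E₂h₁) = 2.2/(34.02 − 14.52) = 0.1128 per s.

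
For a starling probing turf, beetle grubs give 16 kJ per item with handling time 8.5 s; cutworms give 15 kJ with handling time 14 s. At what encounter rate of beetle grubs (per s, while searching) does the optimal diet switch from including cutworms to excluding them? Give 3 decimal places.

The zero-one rule: include cutworms iff E₂/h₂ > λE₁/(1+λh₁). Equality gives the switch point.
λE₁h₂ = E₂ + λE₂h₁ ⇒ λ = E₂/(E₁h₂ − E₂h₁) = 15/(224 − 127.5) = 0.1554 per s.

0.155 per s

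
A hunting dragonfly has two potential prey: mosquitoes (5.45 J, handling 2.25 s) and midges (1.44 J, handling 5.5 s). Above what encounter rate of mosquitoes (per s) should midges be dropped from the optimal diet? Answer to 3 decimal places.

Drop midges once their profitability E₂/h₂ falls below the rate achievable on mosquitoes alone: E₂/h₂ = λE₁/(1 + λh₁).
Solve for λ: λE₁h₂ = E₂(1 + λh₁) → λ(E₁h₂ − E₂h₁) = E₂ → λ = E₂/(E₁h₂ − E₂h₁).
λ = 1.44/(5.45×5.5 − 1.44×2.25) = 1.44/26.74 = 0.05386 per s.

0.054 per s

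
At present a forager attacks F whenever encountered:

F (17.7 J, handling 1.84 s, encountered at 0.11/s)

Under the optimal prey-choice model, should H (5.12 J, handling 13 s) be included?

Intake rate on the current diet: R = (0.11×17.7) / (1 + 0.11×1.84) = 1.947/1.202 = 1.619 J/s.
H: E/h = 5.12/13 = 0.3938 J/s.
Since 0.3938 < R, time spent handling H is better spent searching.

No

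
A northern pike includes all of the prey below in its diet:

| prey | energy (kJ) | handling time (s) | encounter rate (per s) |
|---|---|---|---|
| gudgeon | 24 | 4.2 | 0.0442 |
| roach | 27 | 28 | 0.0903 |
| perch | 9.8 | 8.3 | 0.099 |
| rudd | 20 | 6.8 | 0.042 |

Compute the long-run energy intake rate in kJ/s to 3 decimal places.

R = (0.0442×24 + 0.0903×27 + 0.099×9.8 + 0.042×20) / (1 + 0.0442×4.2 + 0.0903×28 + 0.099×8.3 + 0.042×6.8) = 5.309/4.821 = 1.101 kJ/s.

1.101 kJ/s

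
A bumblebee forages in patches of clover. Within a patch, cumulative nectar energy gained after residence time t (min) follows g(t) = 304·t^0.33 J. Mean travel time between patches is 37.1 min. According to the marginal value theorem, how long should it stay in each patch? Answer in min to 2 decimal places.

Optimal t* satisfies g'(t*) = g(t*)/(T + t*).
g'(t) = 0.33·304·t^-0.67. Setting 0.33·304·t^-0.67 = 304·t^0.33/(37.1+t) gives 0.33(37.1+t) = t, so 0.67·t = 0.33×37.1.
t* = 0.33×37.1/0.67 = 18.27 min.

18.27 min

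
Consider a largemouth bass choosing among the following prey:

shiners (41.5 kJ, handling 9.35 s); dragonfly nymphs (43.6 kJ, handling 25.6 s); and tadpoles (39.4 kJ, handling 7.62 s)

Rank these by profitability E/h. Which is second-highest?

shiners

Profitability E/h (kJ/s): shiners = 41.5/9.35 = 4.44, dragonfly nymphs = 43.6/25.6 = 1.7, tadpoles = 39.4/7.62 = 5.17.
Ranked: tadpoles > shiners > dragonfly nymphs.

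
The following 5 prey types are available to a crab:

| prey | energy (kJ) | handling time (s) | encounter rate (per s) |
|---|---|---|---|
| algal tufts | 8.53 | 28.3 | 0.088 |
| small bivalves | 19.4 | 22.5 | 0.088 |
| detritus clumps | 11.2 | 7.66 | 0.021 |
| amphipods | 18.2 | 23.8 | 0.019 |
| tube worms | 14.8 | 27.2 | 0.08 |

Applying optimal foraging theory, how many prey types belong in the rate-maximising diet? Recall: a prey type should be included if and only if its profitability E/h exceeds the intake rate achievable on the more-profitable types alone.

Rank by E/h (kJ/s): detritus clumps 1.46, small bivalves 0.862, amphipods 0.765, tube worms 0.544, algal tufts 0.301. Include each in turn until the next type's E/h falls below the running intake rate.
Rate on top 1: 0.2026. small bivalves: 0.862 > 0.2026 → include.
Rate on top 2: 0.6184. amphipods: 0.765 > 0.6184 → include.
Rate on top 3: 0.6368. tube worms: 0.544 < 0.6368 → exclude; stop.
Optimal diet: detritus clumps, small bivalves, amphipods — 3 of 5 types.

3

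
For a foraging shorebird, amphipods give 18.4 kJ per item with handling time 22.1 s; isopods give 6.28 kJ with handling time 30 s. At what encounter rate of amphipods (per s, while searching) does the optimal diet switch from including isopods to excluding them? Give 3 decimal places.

At the threshold, the rate on amphipods alone equals the profitability of isopods: λ·18.4/(1 + λ·22.1) = 6.28/30 = 0.2093.
Rearranging, λ(18.4 − 0.2093×22.1) = 0.2093, so λ = 0.2093/13.77 = 0.0152 per s.

0.015 per s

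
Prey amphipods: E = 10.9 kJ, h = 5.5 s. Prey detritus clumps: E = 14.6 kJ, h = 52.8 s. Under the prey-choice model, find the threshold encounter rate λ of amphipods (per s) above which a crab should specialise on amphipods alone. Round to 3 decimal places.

The zero-one rule: include detritus clumps iff E₂/h₂ > λE₁/(1+λh₁). Equality gives the switch point.
λE₁h₂ = E₂ + λE₂h₁ ⇒ λ = E₂/(E₁h₂ − E₂h₁) = 14.6/(575.5 − 80.3) = 0.02948 per s.

0.029 per s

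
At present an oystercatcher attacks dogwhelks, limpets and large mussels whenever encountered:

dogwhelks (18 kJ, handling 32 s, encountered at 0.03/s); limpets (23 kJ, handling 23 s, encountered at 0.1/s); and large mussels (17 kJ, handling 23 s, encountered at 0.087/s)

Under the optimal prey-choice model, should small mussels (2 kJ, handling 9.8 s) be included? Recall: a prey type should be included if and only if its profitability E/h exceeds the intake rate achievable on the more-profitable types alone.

No

Intake rate on the current diet: R = (0.03×18 + 0.1×23 + 0.087×17) / (1 + 0.03×32 + 0.1×23 + 0.087×23) = 4.319/6.261 = 0.6898 kJ/s.
Profitability of small mussels: 2/9.8 = 0.2041 kJ/s.
Since 0.2041 < R, time spent handling small mussels is better spent searching.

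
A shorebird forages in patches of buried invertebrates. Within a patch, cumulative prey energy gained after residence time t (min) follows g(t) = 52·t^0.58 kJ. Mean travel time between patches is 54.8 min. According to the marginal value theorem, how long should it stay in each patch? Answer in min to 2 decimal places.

Optimal t* satisfies g'(t*) = g(t*)/(T + t*).
g'(t) = 0.58·52·t^-0.42. Setting 0.58·52·t^-0.42 = 52·t^0.58/(54.8+t) gives 0.58(54.8+t) = t, so 0.42·t = 0.58×54.8.
t* = 0.58×54.8/0.42 = 75.68 min.

75.68 min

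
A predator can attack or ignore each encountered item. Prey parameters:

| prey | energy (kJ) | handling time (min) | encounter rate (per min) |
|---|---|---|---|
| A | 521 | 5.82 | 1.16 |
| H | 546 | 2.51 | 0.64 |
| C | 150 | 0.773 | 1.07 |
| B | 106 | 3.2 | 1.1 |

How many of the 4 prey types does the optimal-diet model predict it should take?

Profitabilities (E/h, kJ/min): H 218, C 194, A 89.5, B 33.1. Add prey in this order while the next type's profitability exceeds the intake rate on those already taken.
Rate on top 1: 134.1. C: 194 > 134.1 → include.
Rate on top 2: 148.5. A: 89.5 < 148.5 → exclude; stop.
Optimal diet: H, C — 2 of 4 types.

2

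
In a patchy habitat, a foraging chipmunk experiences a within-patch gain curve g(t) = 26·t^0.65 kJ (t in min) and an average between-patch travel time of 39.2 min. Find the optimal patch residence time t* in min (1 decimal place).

72.8 min

By the marginal value theorem, leave when the instantaneous gain rate g'(t) equals the habitat-wide average g(t)/(T + t).
g'(t) = 0.65·26·t^-0.35. Setting 0.65·26·t^-0.35 = 26·t^0.65/(39.2+t) gives 0.65(39.2+t) = t, so 0.35·t = 0.65×39.2.
t* = 0.65×39.2/0.35 = 72.8 min.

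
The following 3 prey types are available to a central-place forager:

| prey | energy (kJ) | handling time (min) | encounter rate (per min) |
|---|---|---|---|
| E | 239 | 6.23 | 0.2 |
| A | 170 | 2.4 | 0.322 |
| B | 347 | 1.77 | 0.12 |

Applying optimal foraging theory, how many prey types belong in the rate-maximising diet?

2

E/h in descending order: B 196, A 70.8, E 38.4 kJ/min. The optimal diet is the largest prefix of this list for which every included type satisfies E_i/h_i > R on the types above it.
Rate on top 1: 34.35. A: 70.8 > 34.35 → include.
Rate on top 2: 48.55. E: 38.4 < 48.55 → exclude; stop.
Optimal diet: B, A — 2 of 3 types.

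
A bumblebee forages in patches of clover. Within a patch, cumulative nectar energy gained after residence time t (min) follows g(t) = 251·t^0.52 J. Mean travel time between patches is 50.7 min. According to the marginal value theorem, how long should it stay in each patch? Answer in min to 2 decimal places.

54.93 min

Optimal t* satisfies g'(t*) = g(t*)/(T + t*).
g'(t) = 0.52·251·t^-0.48. Setting 0.52·251·t^-0.48 = 251·t^0.52/(50.7+t) gives 0.52(50.7+t) = t, so 0.48·t = 0.52×50.7.
t* = 0.52×50.7/0.48 = 54.93 min.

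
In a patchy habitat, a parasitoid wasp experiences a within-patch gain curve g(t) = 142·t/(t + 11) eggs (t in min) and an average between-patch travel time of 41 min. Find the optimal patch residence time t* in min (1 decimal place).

21.2 min

By the marginal value theorem, leave when the instantaneous gain rate g'(t) equals the habitat-wide average g(t)/(T + t).
g'(t) = 142·11/(t + 11)². Setting 142·11/(t+11)² = 142t/[(t+11)(41+t)] gives 11(41+t) = t(t+11), so t² = 11×41 = 451.
t* = √451 = 21.24 min.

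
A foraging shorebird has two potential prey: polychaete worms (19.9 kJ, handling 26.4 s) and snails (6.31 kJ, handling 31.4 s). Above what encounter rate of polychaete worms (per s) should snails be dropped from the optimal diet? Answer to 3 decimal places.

At the threshold, the rate on polychaete worms alone equals the profitability of snails: λ·19.9/(1 + λ·26.4) = 6.31/31.4 = 0.201.
Rearranging, λ(19.9 − 0.201×26.4) = 0.201, so λ = 0.201/14.59 = 0.01377 per s.

0.014 per s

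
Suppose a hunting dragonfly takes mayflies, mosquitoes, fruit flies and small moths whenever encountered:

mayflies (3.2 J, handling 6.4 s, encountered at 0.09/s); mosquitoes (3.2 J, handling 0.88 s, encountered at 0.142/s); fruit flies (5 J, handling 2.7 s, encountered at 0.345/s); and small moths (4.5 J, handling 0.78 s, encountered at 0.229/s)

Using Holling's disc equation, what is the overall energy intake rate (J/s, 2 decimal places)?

R = (0.09×3.2 + 0.142×3.2 + 0.345×5 + 0.229×4.5) / (1 + 0.09×6.4 + 0.142×0.88 + 0.345×2.7 + 0.229×0.78) = 3.498/2.811 = 1.244 J/s.

1.24 J/s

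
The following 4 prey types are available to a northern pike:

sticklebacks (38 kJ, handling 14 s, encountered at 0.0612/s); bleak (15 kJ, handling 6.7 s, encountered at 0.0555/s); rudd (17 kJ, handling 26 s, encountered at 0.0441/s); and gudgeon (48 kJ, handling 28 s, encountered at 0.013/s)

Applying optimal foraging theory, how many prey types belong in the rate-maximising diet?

3

Rank by E/h (kJ/s): sticklebacks 2.71, bleak 2.24, gudgeon 1.71, rudd 0.654. Include each in turn until the next type's E/h falls below the running intake rate.
Rate on top 1: 1.252. bleak: 2.24 > 1.252 → include.
Rate on top 2: 1.417. gudgeon: 1.71 > 1.417 → include.
Rate on top 3: 1.459. rudd: 0.654 < 1.459 → exclude; stop.
Optimal diet: sticklebacks, bleak, gudgeon — 3 of 4 types.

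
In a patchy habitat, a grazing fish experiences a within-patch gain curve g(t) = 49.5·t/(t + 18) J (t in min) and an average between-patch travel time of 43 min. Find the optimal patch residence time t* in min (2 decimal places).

27.82 min

By the marginal value theorem, leave when the instantaneous gain rate g'(t) equals the habitat-wide average g(t)/(T + t).
g'(t) = 49.5·18/(t + 18)². Setting 49.5·18/(t+18)² = 49.5t/[(t+18)(43+t)] gives 18(43+t) = t(t+18), so t² = 18×43 = 774.
t* = √774 = 27.82 min.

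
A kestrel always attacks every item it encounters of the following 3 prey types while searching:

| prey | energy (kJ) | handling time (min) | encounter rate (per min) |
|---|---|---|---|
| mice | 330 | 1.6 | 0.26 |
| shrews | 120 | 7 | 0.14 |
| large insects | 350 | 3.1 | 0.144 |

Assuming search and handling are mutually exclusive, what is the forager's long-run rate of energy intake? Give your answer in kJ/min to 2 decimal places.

Energy encountered per unit search time: 0.26×330 + 0.14×120 + 0.144×350 = 153 kJ/min.
Handling time per unit search time: 0.26×1.6 + 0.14×7 + 0.144×3.1 = 1.842.
Rate = 153/(1 + 1.842) = 53.83 kJ/min.

53.83 kJ/min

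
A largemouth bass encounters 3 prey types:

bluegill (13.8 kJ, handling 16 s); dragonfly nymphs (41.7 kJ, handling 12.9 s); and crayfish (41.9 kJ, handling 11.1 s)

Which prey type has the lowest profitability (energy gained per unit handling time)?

Profitability E/h (kJ/s): bluegill = 13.8/16 = 0.863, dragonfly nymphs = 41.7/12.9 = 3.23, crayfish = 41.9/11.1 = 3.77.
Ranked: crayfish > dragonfly nymphs > bluegill.

bluegill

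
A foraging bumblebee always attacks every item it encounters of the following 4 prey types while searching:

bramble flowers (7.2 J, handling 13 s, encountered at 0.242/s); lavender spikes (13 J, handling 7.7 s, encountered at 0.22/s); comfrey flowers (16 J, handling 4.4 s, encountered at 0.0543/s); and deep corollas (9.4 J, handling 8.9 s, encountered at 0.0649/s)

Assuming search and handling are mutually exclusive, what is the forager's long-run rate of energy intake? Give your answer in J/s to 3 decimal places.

Energy encountered per unit search time: 0.242×7.2 + 0.22×13 + 0.0543×16 + 0.0649×9.4 = 6.081 J/s.
Handling time per unit search time: 0.242×13 + 0.22×7.7 + 0.0543×4.4 + 0.0649×8.9 = 5.657.
Rate = 6.081/(1 + 5.657) = 0.9136 J/s.

0.914 J/s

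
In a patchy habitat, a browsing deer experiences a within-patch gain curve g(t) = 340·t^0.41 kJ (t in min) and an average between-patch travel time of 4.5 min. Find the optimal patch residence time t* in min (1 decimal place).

3.1 min

Optimal t* satisfies g'(t*) = g(t*)/(T + t*).
g'(t) = 0.41·340·t^-0.59. Setting 0.41·340·t^-0.59 = 340·t^0.41/(4.5+t) gives 0.41(4.5+t) = t, so 0.59·t = 0.41×4.5.
t* = 0.41×4.5/0.59 = 3.127 min.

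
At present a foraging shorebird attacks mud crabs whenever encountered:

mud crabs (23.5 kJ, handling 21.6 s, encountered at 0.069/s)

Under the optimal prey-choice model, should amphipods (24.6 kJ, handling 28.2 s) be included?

On mud crabs alone, R = ΣλE/(1+Σλh) = 1.622/2.49 = 0.6511 kJ/s.
amphipods: E/h = 24.6/28.2 = 0.8723 kJ/s.
Since 0.8723 > R, including amphipods increases the long-run rate.

Yes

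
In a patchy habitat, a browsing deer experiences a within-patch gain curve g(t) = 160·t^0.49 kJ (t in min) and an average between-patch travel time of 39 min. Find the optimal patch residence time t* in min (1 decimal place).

By the marginal value theorem, leave when the instantaneous gain rate g'(t) equals the habitat-wide average g(t)/(T + t).
g'(t) = 0.49·160·t^-0.51. Setting 0.49·160·t^-0.51 = 160·t^0.49/(39+t) gives 0.49(39+t) = t, so 0.51·t = 0.49×39.
t* = 0.49×39/0.51 = 37.47 min.

37.5 min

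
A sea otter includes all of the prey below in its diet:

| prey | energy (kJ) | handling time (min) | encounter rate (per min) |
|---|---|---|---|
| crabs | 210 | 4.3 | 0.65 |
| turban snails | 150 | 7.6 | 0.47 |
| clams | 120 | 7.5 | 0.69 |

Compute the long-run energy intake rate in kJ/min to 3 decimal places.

23.106 kJ/min

R = Σλ_iE_i / (1 + Σλ_ih_i)
Numerator: 0.65×210 + 0.47×150 + 0.69×120 = 289.8
Denominator: 1 + 0.65×4.3 + 0.47×7.6 + 0.69×7.5 = 12.54
R = 289.8/12.54 = 23.11 kJ/min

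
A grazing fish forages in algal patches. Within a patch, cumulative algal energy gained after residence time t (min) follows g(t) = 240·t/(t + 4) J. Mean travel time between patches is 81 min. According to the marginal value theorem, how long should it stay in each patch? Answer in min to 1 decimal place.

18.0 min

By the marginal value theorem, leave when the instantaneous gain rate g'(t) equals the habitat-wide average g(t)/(T + t).
g'(t) = 240·4/(t + 4)². Setting 240·4/(t+4)² = 240t/[(t+4)(81+t)] gives 4(81+t) = t(t+4), so t² = 4×81 = 324.
t* = √324 = 18 min.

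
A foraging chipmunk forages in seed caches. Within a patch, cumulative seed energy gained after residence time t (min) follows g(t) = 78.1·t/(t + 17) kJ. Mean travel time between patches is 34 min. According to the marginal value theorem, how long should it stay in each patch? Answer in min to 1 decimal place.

Maximise g(t)/(T+t): set derivative to zero → g'(t)(T+t) = g(t).
g'(t) = 78.1·17/(t + 17)². Setting 78.1·17/(t+17)² = 78.1t/[(t+17)(34+t)] gives 17(34+t) = t(t+17), so t² = 17×34 = 578.
t* = √578 = 24.04 min.

24.0 min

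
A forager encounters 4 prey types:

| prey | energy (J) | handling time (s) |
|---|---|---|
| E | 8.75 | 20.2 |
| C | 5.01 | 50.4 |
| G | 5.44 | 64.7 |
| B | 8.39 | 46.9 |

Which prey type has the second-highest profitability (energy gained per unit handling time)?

B

In descending order of E/h:
E: 8.75/20.2 = 0.433 J/s
B: 8.39/46.9 = 0.179 J/s
C: 5.01/50.4 = 0.0994 J/s
G: 5.44/64.7 = 0.0841 J/s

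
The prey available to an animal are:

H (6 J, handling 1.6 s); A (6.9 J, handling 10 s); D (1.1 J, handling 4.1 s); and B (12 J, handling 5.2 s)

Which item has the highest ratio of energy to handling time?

In descending order of E/h:
H: 6/1.6 = 3.75 J/s
B: 12/5.2 = 2.31 J/s
A: 6.9/10 = 0.69 J/s
D: 1.1/4.1 = 0.268 J/s

H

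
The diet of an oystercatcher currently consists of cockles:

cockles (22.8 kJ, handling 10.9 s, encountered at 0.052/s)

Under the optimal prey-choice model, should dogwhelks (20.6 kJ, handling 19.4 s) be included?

Yes

Intake rate on the current diet: R = (0.052×22.8) / (1 + 0.052×10.9) = 1.186/1.567 = 0.7567 kJ/s.
Profitability of dogwhelks: 20.6/19.4 = 1.062 kJ/s.
1.062 > 0.7567, so adding dogwhelks raises the average — include it.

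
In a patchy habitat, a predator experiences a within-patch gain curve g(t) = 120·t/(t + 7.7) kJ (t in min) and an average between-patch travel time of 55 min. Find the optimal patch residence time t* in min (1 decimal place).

Optimal t* satisfies g'(t*) = g(t*)/(T + t*).
g'(t) = 120·7.7/(t + 7.7)². Setting 120·7.7/(t+7.7)² = 120t/[(t+7.7)(55+t)] gives 7.7(55+t) = t(t+7.7), so t² = 7.7×55 = 423.5.
t* = √423.5 = 20.58 min.

20.6 min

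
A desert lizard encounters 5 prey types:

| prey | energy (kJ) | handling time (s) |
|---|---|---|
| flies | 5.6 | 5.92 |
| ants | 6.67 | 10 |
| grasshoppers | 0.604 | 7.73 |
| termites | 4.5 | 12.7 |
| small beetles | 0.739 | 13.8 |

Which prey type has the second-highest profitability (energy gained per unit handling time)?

ants

Profitability E/h (kJ/s): flies = 5.6/5.92 = 0.946, ants = 6.67/10 = 0.667, grasshoppers = 0.604/7.73 = 0.0781, termites = 4.5/12.7 = 0.354, small beetles = 0.739/13.8 = 0.0536.
Ranked: flies > ants > termites > grasshoppers > small beetles.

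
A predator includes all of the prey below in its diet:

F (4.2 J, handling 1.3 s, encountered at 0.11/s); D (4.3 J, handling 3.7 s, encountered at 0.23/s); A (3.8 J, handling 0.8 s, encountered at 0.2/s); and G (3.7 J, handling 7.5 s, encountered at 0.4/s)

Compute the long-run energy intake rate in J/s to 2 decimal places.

0.72 J/s

R = Σλ_iE_i / (1 + Σλ_ih_i)
Numerator: 0.11×4.2 + 0.23×4.3 + 0.2×3.8 + 0.4×3.7 = 3.691
Denominator: 1 + 0.11×1.3 + 0.23×3.7 + 0.2×0.8 + 0.4×7.5 = 5.154
R = 3.691/5.154 = 0.7161 J/s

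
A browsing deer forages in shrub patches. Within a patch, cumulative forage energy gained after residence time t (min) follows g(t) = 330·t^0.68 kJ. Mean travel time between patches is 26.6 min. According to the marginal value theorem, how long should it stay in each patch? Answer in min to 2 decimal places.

Optimal t* satisfies g'(t*) = g(t*)/(T + t*).
g'(t) = 0.68·330·t^-0.32. Setting 0.68·330·t^-0.32 = 330·t^0.68/(26.6+t) gives 0.68(26.6+t) = t, so 0.32·t = 0.68×26.6.
t* = 0.68×26.6/0.32 = 56.53 min.

56.53 min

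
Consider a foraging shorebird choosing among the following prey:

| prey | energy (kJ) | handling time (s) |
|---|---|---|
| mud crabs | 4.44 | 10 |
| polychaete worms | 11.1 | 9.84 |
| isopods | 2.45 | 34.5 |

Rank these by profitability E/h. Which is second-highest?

mud crabs

Profitability E/h (kJ/s): mud crabs = 4.44/10 = 0.444, polychaete worms = 11.1/9.84 = 1.13, isopods = 2.45/34.5 = 0.071.
Ranked: polychaete worms > mud crabs > isopods.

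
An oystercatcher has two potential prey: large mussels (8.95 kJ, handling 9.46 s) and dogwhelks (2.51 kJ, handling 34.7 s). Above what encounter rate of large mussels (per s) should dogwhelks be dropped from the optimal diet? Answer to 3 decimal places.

0.009 per s

At the threshold, the rate on large mussels alone equals the profitability of dogwhelks: λ·8.95/(1 + λ·9.46) = 2.51/34.7 = 0.07233.
Rearranging, λ(8.95 − 0.07233×9.46) = 0.07233, so λ = 0.07233/8.266 = 0.008751 per s.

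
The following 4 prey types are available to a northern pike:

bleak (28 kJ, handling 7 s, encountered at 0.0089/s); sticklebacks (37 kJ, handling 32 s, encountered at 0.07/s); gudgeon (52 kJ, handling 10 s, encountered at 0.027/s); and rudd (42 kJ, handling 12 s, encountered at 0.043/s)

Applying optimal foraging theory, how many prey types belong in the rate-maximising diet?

3

Profitabilities (E/h, kJ/s): gudgeon 5.2, bleak 4, rudd 3.5, sticklebacks 1.16. Add prey in this order while the next type's profitability exceeds the intake rate on those already taken.
Rate on top 1: 1.106. bleak: 4 > 1.106 → include.
Rate on top 2: 1.241. rudd: 3.5 > 1.241 → include.
Rate on top 3: 1.872. sticklebacks: 1.16 < 1.872 → exclude; stop.
Optimal diet: gudgeon, bleak, rudd — 3 of 4 types.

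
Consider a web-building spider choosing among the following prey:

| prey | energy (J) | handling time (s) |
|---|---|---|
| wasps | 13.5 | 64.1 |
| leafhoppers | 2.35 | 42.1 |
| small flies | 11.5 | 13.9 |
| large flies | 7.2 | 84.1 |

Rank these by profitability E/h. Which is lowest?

In descending order of E/h:
small flies: 11.5/13.9 = 0.827 J/s
wasps: 13.5/64.1 = 0.211 J/s
large flies: 7.2/84.1 = 0.0856 J/s
leafhoppers: 2.35/42.1 = 0.0558 J/s

leafhoppers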